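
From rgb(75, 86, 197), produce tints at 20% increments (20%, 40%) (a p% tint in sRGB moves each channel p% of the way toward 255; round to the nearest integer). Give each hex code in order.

#6F78D1, #939ADC

20%: (75 + 36 = 111→111, 86 + 33.8 = 119.8→120, 197 + 11.6 = 208.6→209) → #6F78D1
40%: (75 + 72 = 147→147, 86 + 67.6 = 153.6→154, 197 + 23.2 = 220.2→220) → #939ADC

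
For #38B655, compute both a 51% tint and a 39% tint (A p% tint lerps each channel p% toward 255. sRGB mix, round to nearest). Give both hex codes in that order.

#38B655 is rgb(56, 182, 85).
51% tint:
  R: 56 + 0.51×(255−56) = 56 + 101.49 = 157.49 → 157
  G: 182 + 37.23 = 219.23 → 219
  B: 85 + 0.51×(255−85) = 85 + 86.7 = 171.7 → 172
  → #9DDBAC
39% tint:
  R: 56 + 77.61 = 133.61 → 134
  G: 182 + 28.47 = 210.47 → 210
  B: 85 + 0.39×(255−85) = 85 + 66.3 = 151.3 → 151
  → #86D297

#9DDBAC, #86D297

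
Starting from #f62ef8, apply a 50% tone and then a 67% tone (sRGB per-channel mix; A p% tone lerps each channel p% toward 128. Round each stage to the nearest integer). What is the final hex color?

#937294

#f62ef8 is rgb(246, 46, 248).
Lerp each channel 50% toward 128:
  R: 246 − 59 = 187 → 187
  G: 46 + 0.5×(128−46) = 46 + 41 = 87 → 87
  B: 248 + 0.5×(128−248) = 248 − 60 = 188 → 188
After the tone: rgb(187, 87, 188) = #bb57bc.
Per channel, c → c + 0.67(128 − c):
  R: 187 + 0.67×(128−187) = 187 − 39.53 = 147.47 → 147
  G: 87 + 27.47 = 114.47 → 114
  B: 188 + 0.67×(128−188) = 188 − 40.2 = 147.8 → 148
rgb(147, 114, 148) = #937294.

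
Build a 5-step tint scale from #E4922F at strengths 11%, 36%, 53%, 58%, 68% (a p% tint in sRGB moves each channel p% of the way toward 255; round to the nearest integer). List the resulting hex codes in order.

#E4922F is rgb(228, 146, 47).
11%: (228 + 2.97 = 230.97→231, 146 + 11.99 = 157.99→158, 47 + 22.88 = 69.88→70) → #E79E46
36%: (228 + 9.72 = 237.72→238, 146 + 39.24 = 185.24→185, 47 + 74.88 = 121.88→122) → #EEB97A
53%: (228 + 14.31 = 242.31→242, 146 + 57.77 = 203.77→204, 47 + 110.24 = 157.24→157) → #F2CC9D
58%: (228 + 15.66 = 243.66→244, 146 + 63.22 = 209.22→209, 47 + 120.64 = 167.64→168) → #F4D1A8
68%: (228 + 18.36 = 246.36→246, 146 + 74.12 = 220.12→220, 47 + 141.44 = 188.44→188) → #F6DCBC

#E79E46, #EEB97A, #F2CC9D, #F4D1A8, #F6DCBC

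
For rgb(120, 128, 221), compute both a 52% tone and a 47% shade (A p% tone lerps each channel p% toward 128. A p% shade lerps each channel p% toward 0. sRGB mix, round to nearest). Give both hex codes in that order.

#7c80ad, #404475

52% tone:
  R: 120 + 0.52×(128−120) = 120 + 4.16 = 124.16 → 124
  G: 128 + 0 = 128 → 128
  B: 221 − 48.36 = 172.64 → 173
  → #7c80ad
47% shade:
  R: 120 − 56.4 = 63.6 → 64
  G: 128 + 0.47×(0−128) = 128 − 60.16 = 67.84 → 68
  B: 221 + 0.47×(0−221) = 221 − 103.87 = 117.13 → 117
  → #404475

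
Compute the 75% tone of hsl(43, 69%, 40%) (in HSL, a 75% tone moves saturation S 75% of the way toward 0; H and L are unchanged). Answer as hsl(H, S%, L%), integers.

S moves 75% from 69 toward 0: 69 − 51.75 = 17.25 → 17.
H and L are unchanged.

hsl(43, 17%, 40%)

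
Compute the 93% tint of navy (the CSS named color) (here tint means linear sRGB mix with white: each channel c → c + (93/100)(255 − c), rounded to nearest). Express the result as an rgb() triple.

rgb(237, 237, 246)

CSS navy is rgb(0, 0, 128).
Lerp each channel 93% toward 255:
  R: 0 + 0.93×(255−0) = 0 + 237.15 = 237.15 → 237
  G: 0 + 237.15 = 237.15 → 237
  B: 128 + 118.11 = 246.11 → 246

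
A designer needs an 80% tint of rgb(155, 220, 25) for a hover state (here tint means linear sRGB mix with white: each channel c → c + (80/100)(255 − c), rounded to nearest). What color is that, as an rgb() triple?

Per channel, c → c + 0.8(255 − c):
  R: 155 + 0.8×(255−155) = 155 + 80 = 235 → 235
  G: 220 + 28 = 248 → 248
  B: 25 + 0.8×(255−25) = 25 + 184 = 209 → 209

rgb(235, 248, 209)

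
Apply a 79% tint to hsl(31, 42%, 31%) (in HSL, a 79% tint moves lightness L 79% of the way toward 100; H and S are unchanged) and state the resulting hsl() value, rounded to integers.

hsl(31, 42%, 86%)

L moves 79% from 31 toward 100: 31 + 54.51 = 85.51 → 86.
H and S are unchanged.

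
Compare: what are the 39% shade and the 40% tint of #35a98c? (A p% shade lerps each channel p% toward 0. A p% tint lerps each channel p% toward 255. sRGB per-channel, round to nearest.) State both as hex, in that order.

#35a98c is rgb(53, 169, 140).
39% shade:
  R: 53 + 0.39×(0−53) = 53 − 20.67 = 32.33 → 32
  G: 169 − 65.91 = 103.09 → 103
  B: 140 + 0.39×(0−140) = 140 − 54.6 = 85.4 → 85
  → #206755
40% tint:
  R: 53 + 0.4×(255−53) = 53 + 80.8 = 133.8 → 134
  G: 169 + 34.4 = 203.4 → 203
  B: 140 + 0.4×(255−140) = 140 + 46 = 186 → 186
  → #86cbba

#206755, #86cbba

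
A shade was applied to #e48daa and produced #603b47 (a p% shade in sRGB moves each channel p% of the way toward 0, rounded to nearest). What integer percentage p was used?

#e48daa is rgb(228, 141, 170); #603b47 is rgb(96, 59, 71).
On the R channel (widest range): 96 ≈ 228 + (p/100)(0 − 228), so p ≈ 100×(96 − 228)/(0 − 228) = -13200/-228 = 57.89.
p = 58 reproduces all three channels after rounding.

58%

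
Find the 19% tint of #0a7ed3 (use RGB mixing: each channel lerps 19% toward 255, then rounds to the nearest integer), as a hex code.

#3997db

#0a7ed3 is rgb(10, 126, 211).
Lerp each channel 19% toward 255:
  R: 10 + 0.19×(255−10) = 10 + 46.55 = 56.55 → 57
  G: 126 + 24.51 = 150.51 → 151
  B: 211 + 0.19×(255−211) = 211 + 8.36 = 219.36 → 219
rgb(57, 151, 219) = #3997db.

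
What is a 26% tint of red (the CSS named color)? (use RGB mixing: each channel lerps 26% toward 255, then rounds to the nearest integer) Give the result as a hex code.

#FF4242

CSS red is rgb(255, 0, 0).
Lerp each channel 26% toward 255:
  R: 255 + 0.26×(255−255) = 255 + 0 = 255 → 255
  G: 0 + 66.3 = 66.3 → 66
  B: 0 + 0.26×(255−0) = 0 + 66.3 = 66.3 → 66
rgb(255, 66, 66) = #FF4242.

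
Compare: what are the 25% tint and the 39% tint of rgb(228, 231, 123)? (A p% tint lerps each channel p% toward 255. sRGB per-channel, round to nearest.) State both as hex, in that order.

25% tint:
  R: 228 + 6.75 = 234.75 → 235
  G: 231 + 0.25×(255−231) = 231 + 6 = 237 → 237
  B: 123 + 0.25×(255−123) = 123 + 33 = 156 → 156
  → #EBED9C
39% tint:
  R: 228 + 10.53 = 238.53 → 239
  G: 231 + 9.36 = 240.36 → 240
  B: 123 + 51.48 = 174.48 → 174
  → #EFF0AE

#EBED9C, #EFF0AE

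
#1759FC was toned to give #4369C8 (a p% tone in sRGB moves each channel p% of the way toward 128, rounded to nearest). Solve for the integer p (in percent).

42%

#1759FC is rgb(23, 89, 252); #4369C8 is rgb(67, 105, 200).
On the B channel (widest range): 200 ≈ 252 + (p/100)(128 − 252), so p ≈ 100×(200 − 252)/(128 − 252) = -5200/-124 = 41.94.
p = 42 reproduces all three channels after rounding.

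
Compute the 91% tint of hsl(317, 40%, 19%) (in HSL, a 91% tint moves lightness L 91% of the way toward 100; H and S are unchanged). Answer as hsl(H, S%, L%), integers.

hsl(317, 40%, 93%)

L moves 91% from 19 toward 100: 19 + 73.71 = 92.71 → 93.
H and S are unchanged.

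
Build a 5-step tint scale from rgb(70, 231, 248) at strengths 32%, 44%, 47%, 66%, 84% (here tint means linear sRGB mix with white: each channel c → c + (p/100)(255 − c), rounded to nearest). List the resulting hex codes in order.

#81effa, #97f2fb, #9df2fb, #c0f7fd, #e1fbfe

32%: (70 + 59.2 = 129.2→129, 231 + 7.68 = 238.68→239, 248 + 2.24 = 250.24→250) → #81effa
44%: (70 + 81.4 = 151.4→151, 231 + 10.56 = 241.56→242, 248 + 3.08 = 251.08→251) → #97f2fb
47%: (70 + 86.95 = 156.95→157, 231 + 11.28 = 242.28→242, 248 + 3.29 = 251.29→251) → #9df2fb
66%: (70 + 122.1 = 192.1→192, 231 + 15.84 = 246.84→247, 248 + 4.62 = 252.62→253) → #c0f7fd
84%: (70 + 155.4 = 225.4→225, 231 + 20.16 = 251.16→251, 248 + 5.88 = 253.88→254) → #e1fbfe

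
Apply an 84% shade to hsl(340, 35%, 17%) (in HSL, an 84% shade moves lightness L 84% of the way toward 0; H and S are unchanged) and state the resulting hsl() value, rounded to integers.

hsl(340, 35%, 3%)

L moves 84% from 17 toward 0: 17 − 14.28 = 2.72 → 3.
H and S are unchanged.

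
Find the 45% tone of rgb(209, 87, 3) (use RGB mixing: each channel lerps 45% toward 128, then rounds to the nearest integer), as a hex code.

#AD693B

A 45% tone moves each channel 45% toward 128:
  R: 209 − 36.45 = 172.55 → 173
  G: 87 + 18.45 = 105.45 → 105
  B: 3 + 56.25 = 59.25 → 59
rgb(173, 105, 59) = #AD693B.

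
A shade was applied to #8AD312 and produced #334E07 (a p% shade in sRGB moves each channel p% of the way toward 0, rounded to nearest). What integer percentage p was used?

63%

#8AD312 is rgb(138, 211, 18); #334E07 is rgb(51, 78, 7).
On the G channel (widest range): 78 ≈ 211 + (p/100)(0 − 211), so p ≈ 100×(78 − 211)/(0 − 211) = -13300/-211 = 63.03.
p = 63 reproduces all three channels after rounding.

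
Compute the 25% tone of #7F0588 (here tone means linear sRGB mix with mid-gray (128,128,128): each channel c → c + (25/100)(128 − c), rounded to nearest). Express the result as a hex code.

#7F0588 is rgb(127, 5, 136).
Per channel, c → c + 0.25(128 − c):
  R: 127 + 0.25×(128−127) = 127 + 0.25 = 127.25 → 127
  G: 5 + 0.25×(128−5) = 5 + 30.75 = 35.75 → 36
  B: 136 − 2 = 134 → 134
rgb(127, 36, 134) = #7F2486.

#7F2486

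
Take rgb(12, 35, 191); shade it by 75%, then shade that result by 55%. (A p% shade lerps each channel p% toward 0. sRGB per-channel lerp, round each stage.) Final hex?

A 75% shade moves each channel 75% toward 0:
  R: 12 + 0.75×(0−12) = 12 − 9 = 3 → 3
  G: 35 − 26.25 = 8.75 → 9
  B: 191 − 143.25 = 47.75 → 48
After the shade: rgb(3, 9, 48) = #030930.
A 55% shade moves each channel 55% toward 0:
  R: 3 + 0.55×(0−3) = 3 − 1.65 = 1.35 → 1
  G: 9 + 0.55×(0−9) = 9 − 4.95 = 4.05 → 4
  B: 48 + 0.55×(0−48) = 48 − 26.4 = 21.6 → 22
rgb(1, 4, 22) = #010416.

#010416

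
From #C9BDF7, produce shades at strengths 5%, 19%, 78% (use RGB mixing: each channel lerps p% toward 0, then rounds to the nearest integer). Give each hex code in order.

#C9BDF7 is rgb(201, 189, 247).
5%: (201 − 10.05 = 190.95→191, 189 − 9.45 = 179.55→180, 247 − 12.35 = 234.65→235) → #BFB4EB
19%: (201 − 38.19 = 162.81→163, 189 − 35.91 = 153.09→153, 247 − 46.93 = 200.07→200) → #A399C8
78%: (201 − 156.78 = 44.22→44, 189 − 147.42 = 41.58→42, 247 − 192.66 = 54.34→54) → #2C2A36

#BFB4EB, #A399C8, #2C2A36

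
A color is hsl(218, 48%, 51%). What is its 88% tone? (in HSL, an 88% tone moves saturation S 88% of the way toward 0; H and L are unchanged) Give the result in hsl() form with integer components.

hsl(218, 6%, 51%)

S moves 88% from 48 toward 0: 48 − 42.24 = 5.76 → 6.
H and L are unchanged.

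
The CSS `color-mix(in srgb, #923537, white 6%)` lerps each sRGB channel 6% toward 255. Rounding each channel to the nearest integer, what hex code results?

#994143

#923537 is rgb(146, 53, 55).
Lerp each channel 6% toward 255:
  R: 146 + 6.54 = 152.54 → 153
  G: 53 + 12.12 = 65.12 → 65
  B: 55 + 0.06×(255−55) = 55 + 12 = 67 → 67
rgb(153, 65, 67) = #994143.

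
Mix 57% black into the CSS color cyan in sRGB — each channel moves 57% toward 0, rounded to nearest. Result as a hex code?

#006e6e

CSS cyan is rgb(0, 255, 255).
A 57% shade moves each channel 57% toward 0:
  R: 0 + 0.57×(0−0) = 0 + 0 = 0 → 0
  G: 255 + 0.57×(0−255) = 255 − 145.35 = 109.65 → 110
  B: 255 + 0.57×(0−255) = 255 − 145.35 = 109.65 → 110
rgb(0, 110, 110) = #006e6e.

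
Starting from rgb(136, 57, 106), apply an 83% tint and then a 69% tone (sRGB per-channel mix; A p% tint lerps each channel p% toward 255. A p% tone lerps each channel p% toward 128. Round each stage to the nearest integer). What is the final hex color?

#a19da0

Per channel, c → c + 0.83(255 − c):
  R: 136 + 98.77 = 234.77 → 235
  G: 57 + 164.34 = 221.34 → 221
  B: 106 + 123.67 = 229.67 → 230
After the tint: rgb(235, 221, 230) = #ebdde6.
Per channel, c → c + 0.69(128 − c):
  R: 235 − 73.83 = 161.17 → 161
  G: 221 − 64.17 = 156.83 → 157
  B: 230 + 0.69×(128−230) = 230 − 70.38 = 159.62 → 160
rgb(161, 157, 160) = #a19da0.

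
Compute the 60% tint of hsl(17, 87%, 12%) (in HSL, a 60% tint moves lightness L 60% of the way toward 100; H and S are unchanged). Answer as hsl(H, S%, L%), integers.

hsl(17, 87%, 65%)

L moves 60% from 12 toward 100: 12 + 52.8 = 64.8 → 65.
H and S are unchanged.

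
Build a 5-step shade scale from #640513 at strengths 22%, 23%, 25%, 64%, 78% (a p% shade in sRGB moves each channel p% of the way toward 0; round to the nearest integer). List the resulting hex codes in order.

#640513 is rgb(100, 5, 19).
22%: (100 − 22 = 78→78, 5 − 1.1 = 3.9→4, 19 − 4.18 = 14.82→15) → #4e040f
23%: (100 − 23 = 77→77, 5 − 1.15 = 3.85→4, 19 − 4.37 = 14.63→15) → #4d040f
25%: (100 − 25 = 75→75, 5 − 1.25 = 3.75→4, 19 − 4.75 = 14.25→14) → #4b040e
64%: (100 − 64 = 36→36, 5 − 3.2 = 1.8→2, 19 − 12.16 = 6.84→7) → #240207
78%: (100 − 78 = 22→22, 5 − 3.9 = 1.1→1, 19 − 14.82 = 4.18→4) → #160104

#4e040f, #4d040f, #4b040e, #240207, #160104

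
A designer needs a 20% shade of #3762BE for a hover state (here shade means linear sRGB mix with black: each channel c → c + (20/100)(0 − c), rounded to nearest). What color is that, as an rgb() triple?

rgb(44, 78, 152)

#3762BE is rgb(55, 98, 190).
Per channel, c → c + 0.2(0 − c):
  R: 55 + 0.2×(0−55) = 55 − 11 = 44 → 44
  G: 98 − 19.6 = 78.4 → 78
  B: 190 + 0.2×(0−190) = 190 − 38 = 152 → 152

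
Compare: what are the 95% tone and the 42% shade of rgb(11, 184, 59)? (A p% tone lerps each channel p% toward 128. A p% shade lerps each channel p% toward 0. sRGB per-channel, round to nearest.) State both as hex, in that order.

95% tone:
  R: 11 + 111.15 = 122.15 → 122
  G: 184 + 0.95×(128−184) = 184 − 53.2 = 130.8 → 131
  B: 59 + 65.55 = 124.55 → 125
  → #7a837d
42% shade:
  R: 11 + 0.42×(0−11) = 11 − 4.62 = 6.38 → 6
  G: 184 + 0.42×(0−184) = 184 − 77.28 = 106.72 → 107
  B: 59 + 0.42×(0−59) = 59 − 24.78 = 34.22 → 34
  → #066b22

#7a837d, #066b22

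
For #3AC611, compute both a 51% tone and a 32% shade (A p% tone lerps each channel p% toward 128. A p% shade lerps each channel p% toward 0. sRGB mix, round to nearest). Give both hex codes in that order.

#5EA24A, #27870C

#3AC611 is rgb(58, 198, 17).
51% tone:
  R: 58 + 35.7 = 93.7 → 94
  G: 198 − 35.7 = 162.3 → 162
  B: 17 + 0.51×(128−17) = 17 + 56.61 = 73.61 → 74
  → #5EA24A
32% shade:
  R: 58 − 18.56 = 39.44 → 39
  G: 198 + 0.32×(0−198) = 198 − 63.36 = 134.64 → 135
  B: 17 + 0.32×(0−17) = 17 − 5.44 = 11.56 → 12
  → #27870C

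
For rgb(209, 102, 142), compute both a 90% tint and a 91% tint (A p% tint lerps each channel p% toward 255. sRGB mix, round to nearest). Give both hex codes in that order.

#faf0f4, #fbf1f5

90% tint:
  R: 209 + 0.9×(255−209) = 209 + 41.4 = 250.4 → 250
  G: 102 + 137.7 = 239.7 → 240
  B: 142 + 0.9×(255−142) = 142 + 101.7 = 243.7 → 244
  → #faf0f4
91% tint:
  R: 209 + 0.91×(255−209) = 209 + 41.86 = 250.86 → 251
  G: 102 + 0.91×(255−102) = 102 + 139.23 = 241.23 → 241
  B: 142 + 0.91×(255−142) = 142 + 102.83 = 244.83 → 245
  → #fbf1f5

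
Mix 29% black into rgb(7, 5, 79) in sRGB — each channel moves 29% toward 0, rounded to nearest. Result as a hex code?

#050438

Lerp each channel 29% toward 0:
  R: 7 − 2.03 = 4.97 → 5
  G: 5 − 1.45 = 3.55 → 4
  B: 79 + 0.29×(0−79) = 79 − 22.91 = 56.09 → 56
rgb(5, 4, 56) = #050438.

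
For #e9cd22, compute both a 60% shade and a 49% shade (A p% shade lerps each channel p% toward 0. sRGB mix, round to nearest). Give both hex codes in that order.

#e9cd22 is rgb(233, 205, 34).
60% shade:
  R: 233 + 0.6×(0−233) = 233 − 139.8 = 93.2 → 93
  G: 205 + 0.6×(0−205) = 205 − 123 = 82 → 82
  B: 34 + 0.6×(0−34) = 34 − 20.4 = 13.6 → 14
  → #5d520e
49% shade:
  R: 233 + 0.49×(0−233) = 233 − 114.17 = 118.83 → 119
  G: 205 + 0.49×(0−205) = 205 − 100.45 = 104.55 → 105
  B: 34 + 0.49×(0−34) = 34 − 16.66 = 17.34 → 17
  → #776911

#5d520e, #776911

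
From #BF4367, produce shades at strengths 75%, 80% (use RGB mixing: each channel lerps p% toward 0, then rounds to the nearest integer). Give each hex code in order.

#30111A, #260D15

#BF4367 is rgb(191, 67, 103).
75%: (191 − 143.25 = 47.75→48, 67 − 50.25 = 16.75→17, 103 − 77.25 = 25.75→26) → #30111A
80%: (191 − 152.8 = 38.2→38, 67 − 53.6 = 13.4→13, 103 − 82.4 = 20.6→21) → #260D15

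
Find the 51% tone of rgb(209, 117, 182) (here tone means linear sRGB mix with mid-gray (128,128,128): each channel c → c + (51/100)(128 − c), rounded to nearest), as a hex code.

A 51% tone moves each channel 51% toward 128:
  R: 209 − 41.31 = 167.69 → 168
  G: 117 + 5.61 = 122.61 → 123
  B: 182 + 0.51×(128−182) = 182 − 27.54 = 154.46 → 154
rgb(168, 123, 154) = #a87b9a.

#a87b9a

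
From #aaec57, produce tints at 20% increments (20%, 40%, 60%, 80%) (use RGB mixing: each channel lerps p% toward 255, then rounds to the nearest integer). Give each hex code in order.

#bbf079, #ccf49a, #ddf7bc, #eefbdd

#aaec57 is rgb(170, 236, 87).
20%: (170 + 17 = 187→187, 236 + 3.8 = 239.8→240, 87 + 33.6 = 120.6→121) → #bbf079
40%: (170 + 34 = 204→204, 236 + 7.6 = 243.6→244, 87 + 67.2 = 154.2→154) → #ccf49a
60%: (170 + 51 = 221→221, 236 + 11.4 = 247.4→247, 87 + 100.8 = 187.8→188) → #ddf7bc
80%: (170 + 68 = 238→238, 236 + 15.2 = 251.2→251, 87 + 134.4 = 221.4→221) → #eefbdd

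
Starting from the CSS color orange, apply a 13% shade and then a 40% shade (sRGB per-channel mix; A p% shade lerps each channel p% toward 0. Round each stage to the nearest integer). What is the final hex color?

CSS orange is rgb(255, 165, 0).
A 13% shade moves each channel 13% toward 0:
  R: 255 + 0.13×(0−255) = 255 − 33.15 = 221.85 → 222
  G: 165 − 21.45 = 143.55 → 144
  B: 0 + 0 = 0 → 0
After the shade: rgb(222, 144, 0) = #DE9000.
Per channel, c → c + 0.4(0 − c):
  R: 222 − 88.8 = 133.2 → 133
  G: 144 − 57.6 = 86.4 → 86
  B: 0 + 0.4×(0−0) = 0 + 0 = 0 → 0
rgb(133, 86, 0) = #855600.

#855600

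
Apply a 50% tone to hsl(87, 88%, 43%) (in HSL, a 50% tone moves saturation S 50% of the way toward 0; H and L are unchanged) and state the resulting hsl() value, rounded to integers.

S moves 50% from 88 toward 0: 88 − 44 = 44 → 44.
H and L are unchanged.

hsl(87, 44%, 43%)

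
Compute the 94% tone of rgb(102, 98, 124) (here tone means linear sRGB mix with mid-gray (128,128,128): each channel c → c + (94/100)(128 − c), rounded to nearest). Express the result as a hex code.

Per channel, c → c + 0.94(128 − c):
  R: 102 + 0.94×(128−102) = 102 + 24.44 = 126.44 → 126
  G: 98 + 28.2 = 126.2 → 126
  B: 124 + 0.94×(128−124) = 124 + 3.76 = 127.76 → 128
rgb(126, 126, 128) = #7E7E80.

#7E7E80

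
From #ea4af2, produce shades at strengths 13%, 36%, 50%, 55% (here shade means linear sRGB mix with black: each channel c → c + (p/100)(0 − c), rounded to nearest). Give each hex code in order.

#cc40d3, #962f9b, #752579, #69216d

#ea4af2 is rgb(234, 74, 242).
13%: (234 − 30.42 = 203.58→204, 74 − 9.62 = 64.38→64, 242 − 31.46 = 210.54→211) → #cc40d3
36%: (234 − 84.24 = 149.76→150, 74 − 26.64 = 47.36→47, 242 − 87.12 = 154.88→155) → #962f9b
50%: (234 − 117 = 117→117, 74 − 37 = 37→37, 242 − 121 = 121→121) → #752579
55%: (234 − 128.7 = 105.3→105, 74 − 40.7 = 33.3→33, 242 − 133.1 = 108.9→109) → #69216d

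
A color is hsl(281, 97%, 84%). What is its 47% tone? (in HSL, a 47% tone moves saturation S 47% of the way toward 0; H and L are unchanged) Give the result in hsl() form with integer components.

hsl(281, 51%, 84%)

S moves 47% from 97 toward 0: 97 − 45.59 = 51.41 → 51.
H and L are unchanged.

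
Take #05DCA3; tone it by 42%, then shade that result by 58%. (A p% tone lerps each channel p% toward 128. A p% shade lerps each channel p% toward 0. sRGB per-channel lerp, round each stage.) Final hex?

#184C3E

#05DCA3 is rgb(5, 220, 163).
Lerp each channel 42% toward 128:
  R: 5 + 0.42×(128−5) = 5 + 51.66 = 56.66 → 57
  G: 220 + 0.42×(128−220) = 220 − 38.64 = 181.36 → 181
  B: 163 + 0.42×(128−163) = 163 − 14.7 = 148.3 → 148
After the tone: rgb(57, 181, 148) = #39B594.
Lerp each channel 58% toward 0:
  R: 57 + 0.58×(0−57) = 57 − 33.06 = 23.94 → 24
  G: 181 + 0.58×(0−181) = 181 − 104.98 = 76.02 → 76
  B: 148 − 85.84 = 62.16 → 62
rgb(24, 76, 62) = #184C3E.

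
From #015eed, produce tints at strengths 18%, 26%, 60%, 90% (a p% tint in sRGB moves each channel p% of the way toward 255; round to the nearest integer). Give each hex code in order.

#2f7bf0, #4388f2, #99bff8, #e6effd

#015eed is rgb(1, 94, 237).
18%: (1 + 45.72 = 46.72→47, 94 + 28.98 = 122.98→123, 237 + 3.24 = 240.24→240) → #2f7bf0
26%: (1 + 66.04 = 67.04→67, 94 + 41.86 = 135.86→136, 237 + 4.68 = 241.68→242) → #4388f2
60%: (1 + 152.4 = 153.4→153, 94 + 96.6 = 190.6→191, 237 + 10.8 = 247.8→248) → #99bff8
90%: (1 + 228.6 = 229.6→230, 94 + 144.9 = 238.9→239, 237 + 16.2 = 253.2→253) → #e6effd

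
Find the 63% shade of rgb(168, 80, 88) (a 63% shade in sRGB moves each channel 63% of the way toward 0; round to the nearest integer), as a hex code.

#3e1e21

Lerp each channel 63% toward 0:
  R: 168 + 0.63×(0−168) = 168 − 105.84 = 62.16 → 62
  G: 80 − 50.4 = 29.6 → 30
  B: 88 − 55.44 = 32.56 → 33
rgb(62, 30, 33) = #3e1e21.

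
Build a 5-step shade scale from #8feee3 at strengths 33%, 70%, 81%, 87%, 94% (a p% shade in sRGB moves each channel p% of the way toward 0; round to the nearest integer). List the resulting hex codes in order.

#609f98, #2b4744, #1b2d2b, #131f1e, #090e0e

#8feee3 is rgb(143, 238, 227).
33%: (143 − 47.19 = 95.81→96, 238 − 78.54 = 159.46→159, 227 − 74.91 = 152.09→152) → #609f98
70%: (143 − 100.1 = 42.9→43, 238 − 166.6 = 71.4→71, 227 − 158.9 = 68.1→68) → #2b4744
81%: (143 − 115.83 = 27.17→27, 238 − 192.78 = 45.22→45, 227 − 183.87 = 43.13→43) → #1b2d2b
87%: (143 − 124.41 = 18.59→19, 238 − 207.06 = 30.94→31, 227 − 197.49 = 29.51→30) → #131f1e
94%: (143 − 134.42 = 8.58→9, 238 − 223.72 = 14.28→14, 227 − 213.38 = 13.62→14) → #090e0e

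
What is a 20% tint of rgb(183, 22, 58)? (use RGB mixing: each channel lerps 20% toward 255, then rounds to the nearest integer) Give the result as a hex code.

A 20% tint moves each channel 20% toward 255:
  R: 183 + 0.2×(255−183) = 183 + 14.4 = 197.4 → 197
  G: 22 + 0.2×(255−22) = 22 + 46.6 = 68.6 → 69
  B: 58 + 0.2×(255−58) = 58 + 39.4 = 97.4 → 97
rgb(197, 69, 97) = #c54561.

#c54561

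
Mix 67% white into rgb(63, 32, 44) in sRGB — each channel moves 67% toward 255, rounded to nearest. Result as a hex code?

#c0b5b9

Lerp each channel 67% toward 255:
  R: 63 + 0.67×(255−63) = 63 + 128.64 = 191.64 → 192
  G: 32 + 0.67×(255−32) = 32 + 149.41 = 181.41 → 181
  B: 44 + 0.67×(255−44) = 44 + 141.37 = 185.37 → 185
rgb(192, 181, 185) = #c0b5b9.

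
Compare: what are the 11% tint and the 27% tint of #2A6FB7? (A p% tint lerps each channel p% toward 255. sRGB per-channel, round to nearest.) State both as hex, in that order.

#2A6FB7 is rgb(42, 111, 183).
11% tint:
  R: 42 + 0.11×(255−42) = 42 + 23.43 = 65.43 → 65
  G: 111 + 15.84 = 126.84 → 127
  B: 183 + 7.92 = 190.92 → 191
  → #417FBF
27% tint:
  R: 42 + 57.51 = 99.51 → 100
  G: 111 + 0.27×(255−111) = 111 + 38.88 = 149.88 → 150
  B: 183 + 19.44 = 202.44 → 202
  → #6496CA

#417FBF, #6496CA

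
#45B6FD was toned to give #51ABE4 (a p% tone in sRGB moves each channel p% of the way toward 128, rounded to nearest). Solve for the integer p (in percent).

#45B6FD is rgb(69, 182, 253); #51ABE4 is rgb(81, 171, 228).
On the B channel (widest range): 228 ≈ 253 + (p/100)(128 − 253), so p ≈ 100×(228 − 253)/(128 − 253) = -2500/-125 = 20.00.
p = 20 reproduces all three channels after rounding.

20%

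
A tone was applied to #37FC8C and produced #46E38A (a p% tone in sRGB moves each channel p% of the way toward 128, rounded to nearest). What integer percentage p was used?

20%

#37FC8C is rgb(55, 252, 140); #46E38A is rgb(70, 227, 138).
On the G channel (widest range): 227 ≈ 252 + (p/100)(128 − 252), so p ≈ 100×(227 − 252)/(128 − 252) = -2500/-124 = 20.16.
p = 20 reproduces all three channels after rounding.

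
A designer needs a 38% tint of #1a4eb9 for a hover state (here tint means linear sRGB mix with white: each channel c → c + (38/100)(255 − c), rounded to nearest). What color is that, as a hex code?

#1a4eb9 is rgb(26, 78, 185).
Per channel, c → c + 0.38(255 − c):
  R: 26 + 87.02 = 113.02 → 113
  G: 78 + 0.38×(255−78) = 78 + 67.26 = 145.26 → 145
  B: 185 + 0.38×(255−185) = 185 + 26.6 = 211.6 → 212
rgb(113, 145, 212) = #7191d4.

#7191d4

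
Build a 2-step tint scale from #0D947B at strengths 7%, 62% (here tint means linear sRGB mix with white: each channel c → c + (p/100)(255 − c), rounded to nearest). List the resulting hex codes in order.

#1E9B84, #A3D6CD

#0D947B is rgb(13, 148, 123).
7%: (13 + 16.94 = 29.94→30, 148 + 7.49 = 155.49→155, 123 + 9.24 = 132.24→132) → #1E9B84
62%: (13 + 150.04 = 163.04→163, 148 + 66.34 = 214.34→214, 123 + 81.84 = 204.84→205) → #A3D6CD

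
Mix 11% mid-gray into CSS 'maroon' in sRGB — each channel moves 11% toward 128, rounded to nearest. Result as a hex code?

CSS maroon is rgb(128, 0, 0).
An 11% tone moves each channel 11% toward 128:
  R: 128 + 0.11×(128−128) = 128 + 0 = 128 → 128
  G: 0 + 0.11×(128−0) = 0 + 14.08 = 14.08 → 14
  B: 0 + 14.08 = 14.08 → 14
rgb(128, 14, 14) = #800E0E.

#800E0E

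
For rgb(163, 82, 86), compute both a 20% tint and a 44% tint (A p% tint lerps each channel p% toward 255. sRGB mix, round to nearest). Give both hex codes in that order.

#B57578, #CB9EA0

20% tint:
  R: 163 + 0.2×(255−163) = 163 + 18.4 = 181.4 → 181
  G: 82 + 0.2×(255−82) = 82 + 34.6 = 116.6 → 117
  B: 86 + 33.8 = 119.8 → 120
  → #B57578
44% tint:
  R: 163 + 0.44×(255−163) = 163 + 40.48 = 203.48 → 203
  G: 82 + 76.12 = 158.12 → 158
  B: 86 + 74.36 = 160.36 → 160
  → #CB9EA0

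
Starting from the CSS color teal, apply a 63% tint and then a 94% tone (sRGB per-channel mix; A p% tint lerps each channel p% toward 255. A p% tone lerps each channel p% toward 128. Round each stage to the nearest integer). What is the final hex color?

CSS teal is rgb(0, 128, 128).
Lerp each channel 63% toward 255:
  R: 0 + 0.63×(255−0) = 0 + 160.65 = 160.65 → 161
  G: 128 + 0.63×(255−128) = 128 + 80.01 = 208.01 → 208
  B: 128 + 0.63×(255−128) = 128 + 80.01 = 208.01 → 208
After the tint: rgb(161, 208, 208) = #a1d0d0.
A 94% tone moves each channel 94% toward 128:
  R: 161 + 0.94×(128−161) = 161 − 31.02 = 129.98 → 130
  G: 208 + 0.94×(128−208) = 208 − 75.2 = 132.8 → 133
  B: 208 − 75.2 = 132.8 → 133
rgb(130, 133, 133) = #828585.

#828585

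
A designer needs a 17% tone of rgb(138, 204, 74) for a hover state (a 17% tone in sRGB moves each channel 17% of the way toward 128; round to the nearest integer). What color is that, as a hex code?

#88BF53

Per channel, c → c + 0.17(128 − c):
  R: 138 + 0.17×(128−138) = 138 − 1.7 = 136.3 → 136
  G: 204 − 12.92 = 191.08 → 191
  B: 74 + 0.17×(128−74) = 74 + 9.18 = 83.18 → 83
rgb(136, 191, 83) = #88BF53.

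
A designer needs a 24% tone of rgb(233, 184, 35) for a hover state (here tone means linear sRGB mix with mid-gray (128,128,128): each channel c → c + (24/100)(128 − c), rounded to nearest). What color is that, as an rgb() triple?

A 24% tone moves each channel 24% toward 128:
  R: 233 − 25.2 = 207.8 → 208
  G: 184 − 13.44 = 170.56 → 171
  B: 35 + 22.32 = 57.32 → 57

rgb(208, 171, 57)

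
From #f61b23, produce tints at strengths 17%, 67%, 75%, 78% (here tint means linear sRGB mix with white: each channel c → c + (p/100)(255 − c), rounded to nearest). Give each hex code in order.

#f61b23 is rgb(246, 27, 35).
17%: (246 + 1.53 = 247.53→248, 27 + 38.76 = 65.76→66, 35 + 37.4 = 72.4→72) → #f84248
67%: (246 + 6.03 = 252.03→252, 27 + 152.76 = 179.76→180, 35 + 147.4 = 182.4→182) → #fcb4b6
75%: (246 + 6.75 = 252.75→253, 27 + 171 = 198→198, 35 + 165 = 200→200) → #fdc6c8
78%: (246 + 7.02 = 253.02→253, 27 + 177.84 = 204.84→205, 35 + 171.6 = 206.6→207) → #fdcdcf

#f84248, #fcb4b6, #fdc6c8, #fdcdcf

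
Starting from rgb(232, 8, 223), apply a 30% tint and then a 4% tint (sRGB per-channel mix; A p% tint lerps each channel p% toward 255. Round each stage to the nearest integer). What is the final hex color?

A 30% tint moves each channel 30% toward 255:
  R: 232 + 6.9 = 238.9 → 239
  G: 8 + 0.3×(255−8) = 8 + 74.1 = 82.1 → 82
  B: 223 + 9.6 = 232.6 → 233
After the tint: rgb(239, 82, 233) = #EF52E9.
Per channel, c → c + 0.04(255 − c):
  R: 239 + 0.64 = 239.64 → 240
  G: 82 + 6.92 = 88.92 → 89
  B: 233 + 0.04×(255−233) = 233 + 0.88 = 233.88 → 234
rgb(240, 89, 234) = #F059EA.

#F059EA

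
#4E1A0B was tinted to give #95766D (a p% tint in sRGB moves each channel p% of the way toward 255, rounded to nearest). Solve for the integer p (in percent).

#4E1A0B is rgb(78, 26, 11); #95766D is rgb(149, 118, 109).
On the B channel (widest range): 109 ≈ 11 + (p/100)(255 − 11), so p ≈ 100×(109 − 11)/(255 − 11) = 9800/244 = 40.16.
p = 40 reproduces all three channels after rounding.

40%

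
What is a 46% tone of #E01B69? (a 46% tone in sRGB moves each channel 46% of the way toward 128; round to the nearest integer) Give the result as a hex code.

#B44974

#E01B69 is rgb(224, 27, 105).
Lerp each channel 46% toward 128:
  R: 224 − 44.16 = 179.84 → 180
  G: 27 + 0.46×(128−27) = 27 + 46.46 = 73.46 → 73
  B: 105 + 10.58 = 115.58 → 116
rgb(180, 73, 116) = #B44974.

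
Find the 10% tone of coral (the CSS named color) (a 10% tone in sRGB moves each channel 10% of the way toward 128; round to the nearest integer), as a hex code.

#F27F55

CSS coral is rgb(255, 127, 80).
Per channel, c → c + 0.1(128 − c):
  R: 255 − 12.7 = 242.3 → 242
  G: 127 + 0.1 = 127.1 → 127
  B: 80 + 0.1×(128−80) = 80 + 4.8 = 84.8 → 85
rgb(242, 127, 85) = #F27F55.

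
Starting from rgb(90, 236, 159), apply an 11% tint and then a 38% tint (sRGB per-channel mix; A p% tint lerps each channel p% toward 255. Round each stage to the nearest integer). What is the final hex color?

#a4f4ca

Per channel, c → c + 0.11(255 − c):
  R: 90 + 0.11×(255−90) = 90 + 18.15 = 108.15 → 108
  G: 236 + 0.11×(255−236) = 236 + 2.09 = 238.09 → 238
  B: 159 + 0.11×(255−159) = 159 + 10.56 = 169.56 → 170
After the tint: rgb(108, 238, 170) = #6ceeaa.
A 38% tint moves each channel 38% toward 255:
  R: 108 + 0.38×(255−108) = 108 + 55.86 = 163.86 → 164
  G: 238 + 6.46 = 244.46 → 244
  B: 170 + 0.38×(255−170) = 170 + 32.3 = 202.3 → 202
rgb(164, 244, 202) = #a4f4ca.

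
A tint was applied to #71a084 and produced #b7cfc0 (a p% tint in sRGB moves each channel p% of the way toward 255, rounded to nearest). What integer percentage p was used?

#71a084 is rgb(113, 160, 132); #b7cfc0 is rgb(183, 207, 192).
On the R channel (widest range): 183 ≈ 113 + (p/100)(255 − 113), so p ≈ 100×(183 − 113)/(255 − 113) = 7000/142 = 49.30.
p = 49 reproduces all three channels after rounding.

49%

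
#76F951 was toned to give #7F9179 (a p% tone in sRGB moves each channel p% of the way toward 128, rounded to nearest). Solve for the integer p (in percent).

86%

#76F951 is rgb(118, 249, 81); #7F9179 is rgb(127, 145, 121).
On the G channel (widest range): 145 ≈ 249 + (p/100)(128 − 249), so p ≈ 100×(145 − 249)/(128 − 249) = -10400/-121 = 85.95.
p = 86 reproduces all three channels after rounding.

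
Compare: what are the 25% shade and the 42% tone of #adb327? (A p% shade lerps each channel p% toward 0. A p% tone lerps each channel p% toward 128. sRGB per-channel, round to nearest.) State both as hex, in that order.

#82861d, #9a9e4c

#adb327 is rgb(173, 179, 39).
25% shade:
  R: 173 − 43.25 = 129.75 → 130
  G: 179 + 0.25×(0−179) = 179 − 44.75 = 134.25 → 134
  B: 39 − 9.75 = 29.25 → 29
  → #82861d
42% tone:
  R: 173 + 0.42×(128−173) = 173 − 18.9 = 154.1 → 154
  G: 179 − 21.42 = 157.58 → 158
  B: 39 + 37.38 = 76.38 → 76
  → #9a9e4c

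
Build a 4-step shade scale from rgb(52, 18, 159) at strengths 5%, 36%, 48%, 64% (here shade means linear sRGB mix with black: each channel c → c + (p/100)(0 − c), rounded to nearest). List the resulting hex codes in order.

#311197, #210C66, #1B0953, #130639

5%: (52 − 2.6 = 49.4→49, 18 − 0.9 = 17.1→17, 159 − 7.95 = 151.05→151) → #311197
36%: (52 − 18.72 = 33.28→33, 18 − 6.48 = 11.52→12, 159 − 57.24 = 101.76→102) → #210C66
48%: (52 − 24.96 = 27.04→27, 18 − 8.64 = 9.36→9, 159 − 76.32 = 82.68→83) → #1B0953
64%: (52 − 33.28 = 18.72→19, 18 − 11.52 = 6.48→6, 159 − 101.76 = 57.24→57) → #130639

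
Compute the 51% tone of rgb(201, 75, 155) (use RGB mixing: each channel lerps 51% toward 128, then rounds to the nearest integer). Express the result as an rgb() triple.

rgb(164, 102, 141)

Per channel, c → c + 0.51(128 − c):
  R: 201 − 37.23 = 163.77 → 164
  G: 75 + 0.51×(128−75) = 75 + 27.03 = 102.03 → 102
  B: 155 + 0.51×(128−155) = 155 − 13.77 = 141.23 → 141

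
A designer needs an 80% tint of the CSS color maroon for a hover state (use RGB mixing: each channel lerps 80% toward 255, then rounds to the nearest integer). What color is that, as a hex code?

#e6cccc

CSS maroon is rgb(128, 0, 0).
An 80% tint moves each channel 80% toward 255:
  R: 128 + 0.8×(255−128) = 128 + 101.6 = 229.6 → 230
  G: 0 + 0.8×(255−0) = 0 + 204 = 204 → 204
  B: 0 + 204 = 204 → 204
rgb(230, 204, 204) = #e6cccc.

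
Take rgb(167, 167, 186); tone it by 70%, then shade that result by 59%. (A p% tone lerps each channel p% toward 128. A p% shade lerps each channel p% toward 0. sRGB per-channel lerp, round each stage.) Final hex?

#39393B

A 70% tone moves each channel 70% toward 128:
  R: 167 + 0.7×(128−167) = 167 − 27.3 = 139.7 → 140
  G: 167 − 27.3 = 139.7 → 140
  B: 186 + 0.7×(128−186) = 186 − 40.6 = 145.4 → 145
After the tone: rgb(140, 140, 145) = #8C8C91.
A 59% shade moves each channel 59% toward 0:
  R: 140 − 82.6 = 57.4 → 57
  G: 140 + 0.59×(0−140) = 140 − 82.6 = 57.4 → 57
  B: 145 − 85.55 = 59.45 → 59
rgb(57, 57, 59) = #39393B.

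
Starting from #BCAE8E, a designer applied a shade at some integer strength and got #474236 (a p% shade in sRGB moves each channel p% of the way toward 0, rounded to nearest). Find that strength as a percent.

#BCAE8E is rgb(188, 174, 142); #474236 is rgb(71, 66, 54).
On the R channel (widest range): 71 ≈ 188 + (p/100)(0 − 188), so p ≈ 100×(71 − 188)/(0 − 188) = -11700/-188 = 62.23.
p = 62 reproduces all three channels after rounding.

62%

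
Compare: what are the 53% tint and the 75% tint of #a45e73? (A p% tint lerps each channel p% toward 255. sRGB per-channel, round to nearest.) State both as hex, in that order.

#d4b3bd, #e8d7dc

#a45e73 is rgb(164, 94, 115).
53% tint:
  R: 164 + 48.23 = 212.23 → 212
  G: 94 + 0.53×(255−94) = 94 + 85.33 = 179.33 → 179
  B: 115 + 74.2 = 189.2 → 189
  → #d4b3bd
75% tint:
  R: 164 + 0.75×(255−164) = 164 + 68.25 = 232.25 → 232
  G: 94 + 0.75×(255−94) = 94 + 120.75 = 214.75 → 215
  B: 115 + 105 = 220 → 220
  → #e8d7dc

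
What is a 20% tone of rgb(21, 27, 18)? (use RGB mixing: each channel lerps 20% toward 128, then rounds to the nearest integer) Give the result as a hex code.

A 20% tone moves each channel 20% toward 128:
  R: 21 + 21.4 = 42.4 → 42
  G: 27 + 0.2×(128−27) = 27 + 20.2 = 47.2 → 47
  B: 18 + 0.2×(128−18) = 18 + 22 = 40 → 40
rgb(42, 47, 40) = #2a2f28.

#2a2f28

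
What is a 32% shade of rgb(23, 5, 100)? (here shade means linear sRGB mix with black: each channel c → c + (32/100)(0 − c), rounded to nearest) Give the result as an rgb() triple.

rgb(16, 3, 68)

Per channel, c → c + 0.32(0 − c):
  R: 23 + 0.32×(0−23) = 23 − 7.36 = 15.64 → 16
  G: 5 + 0.32×(0−5) = 5 − 1.6 = 3.4 → 3
  B: 100 + 0.32×(0−100) = 100 − 32 = 68 → 68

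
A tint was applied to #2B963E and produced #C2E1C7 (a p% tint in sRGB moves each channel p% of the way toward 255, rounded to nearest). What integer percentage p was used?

71%

#2B963E is rgb(43, 150, 62); #C2E1C7 is rgb(194, 225, 199).
On the R channel (widest range): 194 ≈ 43 + (p/100)(255 − 43), so p ≈ 100×(194 − 43)/(255 − 43) = 15100/212 = 71.23.
p = 71 reproduces all three channels after rounding.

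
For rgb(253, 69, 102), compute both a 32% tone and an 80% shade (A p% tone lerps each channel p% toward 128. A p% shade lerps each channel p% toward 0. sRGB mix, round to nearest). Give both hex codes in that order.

32% tone:
  R: 253 + 0.32×(128−253) = 253 − 40 = 213 → 213
  G: 69 + 0.32×(128−69) = 69 + 18.88 = 87.88 → 88
  B: 102 + 0.32×(128−102) = 102 + 8.32 = 110.32 → 110
  → #d5586e
80% shade:
  R: 253 + 0.8×(0−253) = 253 − 202.4 = 50.6 → 51
  G: 69 − 55.2 = 13.8 → 14
  B: 102 + 0.8×(0−102) = 102 − 81.6 = 20.4 → 20
  → #330e14

#d5586e, #330e14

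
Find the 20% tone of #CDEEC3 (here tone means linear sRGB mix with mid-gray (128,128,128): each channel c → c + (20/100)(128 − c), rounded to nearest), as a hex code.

#CDEEC3 is rgb(205, 238, 195).
Lerp each channel 20% toward 128:
  R: 205 + 0.2×(128−205) = 205 − 15.4 = 189.6 → 190
  G: 238 − 22 = 216 → 216
  B: 195 + 0.2×(128−195) = 195 − 13.4 = 181.6 → 182
rgb(190, 216, 182) = #BED8B6.

#BED8B6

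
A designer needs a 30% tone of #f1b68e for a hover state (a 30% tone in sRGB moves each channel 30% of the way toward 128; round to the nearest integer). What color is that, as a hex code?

#f1b68e is rgb(241, 182, 142).
Lerp each channel 30% toward 128:
  R: 241 + 0.3×(128−241) = 241 − 33.9 = 207.1 → 207
  G: 182 − 16.2 = 165.8 → 166
  B: 142 + 0.3×(128−142) = 142 − 4.2 = 137.8 → 138
rgb(207, 166, 138) = #cfa68a.

#cfa68a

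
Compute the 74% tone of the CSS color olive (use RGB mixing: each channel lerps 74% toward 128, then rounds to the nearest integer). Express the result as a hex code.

#80805F

CSS olive is rgb(128, 128, 0).
Lerp each channel 74% toward 128:
  R: 128 + 0 = 128 → 128
  G: 128 + 0.74×(128−128) = 128 + 0 = 128 → 128
  B: 0 + 94.72 = 94.72 → 95
rgb(128, 128, 95) = #80805F.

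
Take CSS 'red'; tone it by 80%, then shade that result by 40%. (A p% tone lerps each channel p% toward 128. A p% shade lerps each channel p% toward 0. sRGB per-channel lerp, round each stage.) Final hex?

CSS red is rgb(255, 0, 0).
Per channel, c → c + 0.8(128 − c):
  R: 255 + 0.8×(128−255) = 255 − 101.6 = 153.4 → 153
  G: 0 + 0.8×(128−0) = 0 + 102.4 = 102.4 → 102
  B: 0 + 0.8×(128−0) = 0 + 102.4 = 102.4 → 102
After the tone: rgb(153, 102, 102) = #996666.
Per channel, c → c + 0.4(0 − c):
  R: 153 − 61.2 = 91.8 → 92
  G: 102 + 0.4×(0−102) = 102 − 40.8 = 61.2 → 61
  B: 102 − 40.8 = 61.2 → 61
rgb(92, 61, 61) = #5C3D3D.

#5C3D3D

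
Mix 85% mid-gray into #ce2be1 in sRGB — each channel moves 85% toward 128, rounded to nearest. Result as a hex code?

#ce2be1 is rgb(206, 43, 225).
Lerp each channel 85% toward 128:
  R: 206 + 0.85×(128−206) = 206 − 66.3 = 139.7 → 140
  G: 43 + 0.85×(128−43) = 43 + 72.25 = 115.25 → 115
  B: 225 + 0.85×(128−225) = 225 − 82.45 = 142.55 → 143
rgb(140, 115, 143) = #8c738f.

#8c738f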